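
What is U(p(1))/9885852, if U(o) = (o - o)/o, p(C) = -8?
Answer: 0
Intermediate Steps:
U(o) = 0 (U(o) = 0/o = 0)
U(p(1))/9885852 = 0/9885852 = 0*(1/9885852) = 0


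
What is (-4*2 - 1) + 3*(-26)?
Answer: -87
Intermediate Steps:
(-4*2 - 1) + 3*(-26) = (-8 - 1) - 78 = -9 - 78 = -87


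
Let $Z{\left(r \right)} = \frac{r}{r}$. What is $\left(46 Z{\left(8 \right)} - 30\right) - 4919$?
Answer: $-4903$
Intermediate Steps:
$Z{\left(r \right)} = 1$
$\left(46 Z{\left(8 \right)} - 30\right) - 4919 = \left(46 \cdot 1 - 30\right) - 4919 = \left(46 - 30\right) - 4919 = 16 - 4919 = -4903$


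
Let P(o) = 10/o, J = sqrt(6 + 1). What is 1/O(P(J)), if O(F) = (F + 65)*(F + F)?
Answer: -7/58950 + 91*sqrt(7)/117900 ≈ 0.0019234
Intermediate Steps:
J = sqrt(7) ≈ 2.6458
O(F) = 2*F*(65 + F) (O(F) = (65 + F)*(2*F) = 2*F*(65 + F))
1/O(P(J)) = 1/(2*(10/(sqrt(7)))*(65 + 10/(sqrt(7)))) = 1/(2*(10*(sqrt(7)/7))*(65 + 10*(sqrt(7)/7))) = 1/(2*(10*sqrt(7)/7)*(65 + 10*sqrt(7)/7)) = 1/(20*sqrt(7)*(65 + 10*sqrt(7)/7)/7) = sqrt(7)/(20*(65 + 10*sqrt(7)/7))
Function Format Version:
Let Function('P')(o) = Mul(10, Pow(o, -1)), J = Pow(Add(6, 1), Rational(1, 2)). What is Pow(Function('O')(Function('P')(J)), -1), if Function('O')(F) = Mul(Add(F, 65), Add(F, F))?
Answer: Add(Rational(-7, 58950), Mul(Rational(91, 117900), Pow(7, Rational(1, 2)))) ≈ 0.0019234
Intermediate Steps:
J = Pow(7, Rational(1, 2)) ≈ 2.6458
Function('O')(F) = Mul(2, F, Add(65, F)) (Function('O')(F) = Mul(Add(65, F), Mul(2, F)) = Mul(2, F, Add(65, F)))
Pow(Function('O')(Function('P')(J)), -1) = Pow(Mul(2, Mul(10, Pow(Pow(7, Rational(1, 2)), -1)), Add(65, Mul(10, Pow(Pow(7, Rational(1, 2)), -1)))), -1) = Pow(Mul(2, Mul(10, Mul(Rational(1, 7), Pow(7, Rational(1, 2)))), Add(65, Mul(10, Mul(Rational(1, 7), Pow(7, Rational(1, 2)))))), -1) = Pow(Mul(2, Mul(Rational(10, 7), Pow(7, Rational(1, 2))), Add(65, Mul(Rational(10, 7), Pow(7, Rational(1, 2))))), -1) = Pow(Mul(Rational(20, 7), Pow(7, Rational(1, 2)), Add(65, Mul(Rational(10, 7), Pow(7, Rational(1, 2))))), -1) = Mul(Rational(1, 20), Pow(7, Rational(1, 2)), Pow(Add(65, Mul(Rational(10, 7), Pow(7, Rational(1, 2)))), -1))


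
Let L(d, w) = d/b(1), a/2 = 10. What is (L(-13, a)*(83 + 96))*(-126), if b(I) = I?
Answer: 293202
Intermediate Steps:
a = 20 (a = 2*10 = 20)
L(d, w) = d (L(d, w) = d/1 = d*1 = d)
(L(-13, a)*(83 + 96))*(-126) = -13*(83 + 96)*(-126) = -13*179*(-126) = -2327*(-126) = 293202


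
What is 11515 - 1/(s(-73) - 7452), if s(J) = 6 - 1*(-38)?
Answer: 85303121/7408 ≈ 11515.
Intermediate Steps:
s(J) = 44 (s(J) = 6 + 38 = 44)
11515 - 1/(s(-73) - 7452) = 11515 - 1/(44 - 7452) = 11515 - 1/(-7408) = 11515 - 1*(-1/7408) = 11515 + 1/7408 = 85303121/7408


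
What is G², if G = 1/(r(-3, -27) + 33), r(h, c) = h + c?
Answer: ⅑ ≈ 0.11111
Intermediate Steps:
r(h, c) = c + h
G = ⅓ (G = 1/((-27 - 3) + 33) = 1/(-30 + 33) = 1/3 = ⅓ ≈ 0.33333)
G² = (⅓)² = ⅑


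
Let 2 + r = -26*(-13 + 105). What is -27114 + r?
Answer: -29508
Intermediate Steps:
r = -2394 (r = -2 - 26*(-13 + 105) = -2 - 26*92 = -2 - 2392 = -2394)
-27114 + r = -27114 - 2394 = -29508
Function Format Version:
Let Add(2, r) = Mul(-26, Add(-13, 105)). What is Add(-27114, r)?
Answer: -29508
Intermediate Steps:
r = -2394 (r = Add(-2, Mul(-26, Add(-13, 105))) = Add(-2, Mul(-26, 92)) = Add(-2, -2392) = -2394)
Add(-27114, r) = Add(-27114, -2394) = -29508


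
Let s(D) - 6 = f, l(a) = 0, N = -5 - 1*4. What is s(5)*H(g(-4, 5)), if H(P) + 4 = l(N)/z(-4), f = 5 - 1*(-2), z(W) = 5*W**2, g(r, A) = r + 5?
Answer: -52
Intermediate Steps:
g(r, A) = 5 + r
N = -9 (N = -5 - 4 = -9)
f = 7 (f = 5 + 2 = 7)
H(P) = -4 (H(P) = -4 + 0/((5*(-4)**2)) = -4 + 0/((5*16)) = -4 + 0/80 = -4 + 0*(1/80) = -4 + 0 = -4)
s(D) = 13 (s(D) = 6 + 7 = 13)
s(5)*H(g(-4, 5)) = 13*(-4) = -52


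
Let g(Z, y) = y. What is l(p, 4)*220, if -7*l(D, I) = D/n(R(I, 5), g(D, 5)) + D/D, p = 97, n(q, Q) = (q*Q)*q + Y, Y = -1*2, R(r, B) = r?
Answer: -2750/39 ≈ -70.513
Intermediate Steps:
Y = -2
n(q, Q) = -2 + Q*q² (n(q, Q) = (q*Q)*q - 2 = (Q*q)*q - 2 = Q*q² - 2 = -2 + Q*q²)
l(D, I) = -⅐ - D/(7*(-2 + 5*I²)) (l(D, I) = -(D/(-2 + 5*I²) + D/D)/7 = -(D/(-2 + 5*I²) + 1)/7 = -(1 + D/(-2 + 5*I²))/7 = -⅐ - D/(7*(-2 + 5*I²)))
l(p, 4)*220 = ((2 - 1*97 - 5*4²)/(7*(-2 + 5*4²)))*220 = ((2 - 97 - 5*16)/(7*(-2 + 5*16)))*220 = ((2 - 97 - 80)/(7*(-2 + 80)))*220 = ((⅐)*(-175)/78)*220 = ((⅐)*(1/78)*(-175))*220 = -25/78*220 = -2750/39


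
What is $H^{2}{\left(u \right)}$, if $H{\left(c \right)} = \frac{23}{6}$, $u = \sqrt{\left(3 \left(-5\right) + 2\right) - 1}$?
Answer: $\frac{529}{36} \approx 14.694$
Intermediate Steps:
$u = i \sqrt{14}$ ($u = \sqrt{\left(-15 + 2\right) - 1} = \sqrt{-13 - 1} = \sqrt{-14} = i \sqrt{14} \approx 3.7417 i$)
$H{\left(c \right)} = \frac{23}{6}$ ($H{\left(c \right)} = 23 \cdot \frac{1}{6} = \frac{23}{6}$)
$H^{2}{\left(u \right)} = \left(\frac{23}{6}\right)^{2} = \frac{529}{36}$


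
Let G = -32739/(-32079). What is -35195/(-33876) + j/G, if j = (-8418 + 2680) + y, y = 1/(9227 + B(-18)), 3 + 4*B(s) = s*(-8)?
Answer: -10998929475550147/1956657129516 ≈ -5621.3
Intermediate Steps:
B(s) = -¾ - 2*s (B(s) = -¾ + (s*(-8))/4 = -¾ + (-8*s)/4 = -¾ - 2*s)
y = 4/37049 (y = 1/(9227 + (-¾ - 2*(-18))) = 1/(9227 + (-¾ + 36)) = 1/(9227 + 141/4) = 1/(37049/4) = 4/37049 ≈ 0.00010797)
j = -212587158/37049 (j = (-8418 + 2680) + 4/37049 = -5738 + 4/37049 = -212587158/37049 ≈ -5738.0)
G = 10913/10693 (G = -32739*(-1/32079) = 10913/10693 ≈ 1.0206)
-35195/(-33876) + j/G = -35195/(-33876) - 212587158/(37049*10913/10693) = -35195*(-1/33876) - 212587158/37049*10693/10913 = 35195/33876 - 324742068642/57759391 = -10998929475550147/1956657129516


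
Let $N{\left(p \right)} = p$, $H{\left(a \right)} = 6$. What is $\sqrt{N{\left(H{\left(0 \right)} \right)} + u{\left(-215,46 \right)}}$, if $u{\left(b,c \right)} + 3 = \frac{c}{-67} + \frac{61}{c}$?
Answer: $\frac{\sqrt{34570794}}{3082} \approx 1.9078$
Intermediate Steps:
$u{\left(b,c \right)} = -3 + \frac{61}{c} - \frac{c}{67}$ ($u{\left(b,c \right)} = -3 + \left(\frac{c}{-67} + \frac{61}{c}\right) = -3 + \left(c \left(- \frac{1}{67}\right) + \frac{61}{c}\right) = -3 - \left(- \frac{61}{c} + \frac{c}{67}\right) = -3 + \frac{61}{c} - \frac{c}{67}$)
$\sqrt{N{\left(H{\left(0 \right)} \right)} + u{\left(-215,46 \right)}} = \sqrt{6 - \left(\frac{247}{67} - \frac{61}{46}\right)} = \sqrt{6 - \frac{7275}{3082}} = \sqrt{\frac{11217}{3082}} = \frac{\sqrt{34570794}}{3082}$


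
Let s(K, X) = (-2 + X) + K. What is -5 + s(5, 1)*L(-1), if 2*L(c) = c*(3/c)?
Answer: 1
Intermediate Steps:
s(K, X) = -2 + K + X
L(c) = 3/2 (L(c) = (c*(3/c))/2 = (½)*3 = 3/2)
-5 + s(5, 1)*L(-1) = -5 + (-2 + 5 + 1)*(3/2) = -5 + 4*(3/2) = -5 + 6 = 1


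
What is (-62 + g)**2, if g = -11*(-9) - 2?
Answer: 1225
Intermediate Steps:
g = 97 (g = 99 - 2 = 97)
(-62 + g)**2 = (-62 + 97)**2 = 35**2 = 1225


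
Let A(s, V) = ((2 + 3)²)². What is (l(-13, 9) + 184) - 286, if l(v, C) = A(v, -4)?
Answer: 523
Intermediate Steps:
A(s, V) = 625 (A(s, V) = (5²)² = 25² = 625)
l(v, C) = 625
(l(-13, 9) + 184) - 286 = (625 + 184) - 286 = 809 - 286 = 523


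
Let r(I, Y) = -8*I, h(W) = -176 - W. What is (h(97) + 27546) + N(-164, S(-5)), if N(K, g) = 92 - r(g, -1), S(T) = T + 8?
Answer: 27389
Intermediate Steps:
S(T) = 8 + T
N(K, g) = 92 + 8*g (N(K, g) = 92 - (-8)*g = 92 + 8*g)
(h(97) + 27546) + N(-164, S(-5)) = ((-176 - 1*97) + 27546) + (92 + 8*(8 - 5)) = ((-176 - 97) + 27546) + (92 + 8*3) = (-273 + 27546) + (92 + 24) = 27273 + 116 = 27389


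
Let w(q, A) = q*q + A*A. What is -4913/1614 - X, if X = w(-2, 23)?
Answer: -865175/1614 ≈ -536.04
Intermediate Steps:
w(q, A) = A**2 + q**2 (w(q, A) = q**2 + A**2 = A**2 + q**2)
X = 533 (X = 23**2 + (-2)**2 = 529 + 4 = 533)
-4913/1614 - X = -4913/1614 - 1*533 = -4913*1/1614 - 533 = -4913/1614 - 533 = -865175/1614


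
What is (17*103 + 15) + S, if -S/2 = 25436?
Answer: -49106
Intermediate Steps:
S = -50872 (S = -2*25436 = -50872)
(17*103 + 15) + S = (17*103 + 15) - 50872 = (1751 + 15) - 50872 = 1766 - 50872 = -49106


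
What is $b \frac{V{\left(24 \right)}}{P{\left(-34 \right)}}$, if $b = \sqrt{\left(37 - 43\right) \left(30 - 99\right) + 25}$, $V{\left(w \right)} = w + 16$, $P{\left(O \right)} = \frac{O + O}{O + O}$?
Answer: $40 \sqrt{439} \approx 838.09$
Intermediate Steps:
$P{\left(O \right)} = 1$ ($P{\left(O \right)} = \frac{2 O}{2 O} = 2 O \frac{1}{2 O} = 1$)
$V{\left(w \right)} = 16 + w$
$b = \sqrt{439}$ ($b = \sqrt{\left(-6\right) \left(-69\right) + 25} = \sqrt{414 + 25} = \sqrt{439} \approx 20.952$)
$b \frac{V{\left(24 \right)}}{P{\left(-34 \right)}} = \sqrt{439} \frac{16 + 24}{1} = \sqrt{439} \cdot 40 \cdot 1 = \sqrt{439} \cdot 40 = 40 \sqrt{439}$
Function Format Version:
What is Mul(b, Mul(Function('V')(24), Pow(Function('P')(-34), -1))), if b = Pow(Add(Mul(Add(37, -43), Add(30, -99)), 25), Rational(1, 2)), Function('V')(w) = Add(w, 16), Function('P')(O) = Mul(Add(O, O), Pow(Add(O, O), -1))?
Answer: Mul(40, Pow(439, Rational(1, 2))) ≈ 838.09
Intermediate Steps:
Function('P')(O) = 1 (Function('P')(O) = Mul(Mul(2, O), Pow(Mul(2, O), -1)) = Mul(Mul(2, O), Mul(Rational(1, 2), Pow(O, -1))) = 1)
Function('V')(w) = Add(16, w)
b = Pow(439, Rational(1, 2)) (b = Pow(Add(Mul(-6, -69), 25), Rational(1, 2)) = Pow(Add(414, 25), Rational(1, 2)) = Pow(439, Rational(1, 2)) ≈ 20.952)
Mul(b, Mul(Function('V')(24), Pow(Function('P')(-34), -1))) = Mul(Pow(439, Rational(1, 2)), Mul(Add(16, 24), Pow(1, -1))) = Mul(Pow(439, Rational(1, 2)), Mul(40, 1)) = Mul(Pow(439, Rational(1, 2)), 40) = Mul(40, Pow(439, Rational(1, 2)))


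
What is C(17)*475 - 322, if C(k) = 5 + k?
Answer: 10128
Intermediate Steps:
C(17)*475 - 322 = (5 + 17)*475 - 322 = 22*475 - 322 = 10450 - 322 = 10128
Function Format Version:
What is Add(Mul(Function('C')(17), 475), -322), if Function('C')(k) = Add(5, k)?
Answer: 10128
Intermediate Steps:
Add(Mul(Function('C')(17), 475), -322) = Add(Mul(Add(5, 17), 475), -322) = Add(Mul(22, 475), -322) = Add(10450, -322) = 10128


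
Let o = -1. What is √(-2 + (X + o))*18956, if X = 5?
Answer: 18956*√2 ≈ 26808.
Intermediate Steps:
√(-2 + (X + o))*18956 = √(-2 + (5 - 1))*18956 = √(-2 + 4)*18956 = √2*18956 = 18956*√2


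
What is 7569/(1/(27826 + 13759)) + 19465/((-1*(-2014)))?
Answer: 633920345575/2014 ≈ 3.1476e+8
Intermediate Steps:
7569/(1/(27826 + 13759)) + 19465/((-1*(-2014))) = 7569/(1/41585) + 19465/2014 = 7569/(1/41585) + 19465*(1/2014) = 7569*41585 + 19465/2014 = 314756865 + 19465/2014 = 633920345575/2014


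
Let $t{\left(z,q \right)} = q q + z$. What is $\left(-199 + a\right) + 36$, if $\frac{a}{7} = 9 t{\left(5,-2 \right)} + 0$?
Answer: $404$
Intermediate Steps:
$t{\left(z,q \right)} = z + q^{2}$ ($t{\left(z,q \right)} = q^{2} + z = z + q^{2}$)
$a = 567$ ($a = 7 \left(9 \left(5 + \left(-2\right)^{2}\right) + 0\right) = 7 \left(9 \left(5 + 4\right) + 0\right) = 7 \left(9 \cdot 9 + 0\right) = 7 \left(81 + 0\right) = 7 \cdot 81 = 567$)
$\left(-199 + a\right) + 36 = \left(-199 + 567\right) + 36 = 368 + 36 = 404$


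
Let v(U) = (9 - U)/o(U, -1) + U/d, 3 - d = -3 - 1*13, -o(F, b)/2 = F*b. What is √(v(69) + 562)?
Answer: √107935067/437 ≈ 23.774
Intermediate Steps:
o(F, b) = -2*F*b
d = 19 (d = 3 - (-3 - 1*13) = 3 - (-3 - 13) = 3 - 1*(-16) = 3 + 16 = 19)
v(U) = U/19 + (9 - U)/(2*U) (v(U) = (9 - U)/((-2*U*(-1))) + U/19 = (9 - U)/((2*U)) + U*(1/19) = (9 - U)*(1/(2*U)) + U/19 = (9 - U)/(2*U) + U/19 = U/19 + (9 - U)/(2*U))
√(v(69) + 562) = √((1/38)*(171 + 69*(-19 + 2*69))/69 + 562) = √((1/38)*(1/69)*(171 + 69*(-19 + 138)) + 562) = √((1/38)*(1/69)*(171 + 69*119) + 562) = √((1/38)*(1/69)*(171 + 8211) + 562) = √((1/38)*(1/69)*8382 + 562) = √(1397/437 + 562) = √(246991/437) = √107935067/437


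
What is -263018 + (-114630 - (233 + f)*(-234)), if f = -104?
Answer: -347462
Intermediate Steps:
-263018 + (-114630 - (233 + f)*(-234)) = -263018 + (-114630 - (233 - 104)*(-234)) = -263018 + (-114630 - 129*(-234)) = -263018 + (-114630 - 1*(-30186)) = -263018 + (-114630 + 30186) = -263018 - 84444 = -347462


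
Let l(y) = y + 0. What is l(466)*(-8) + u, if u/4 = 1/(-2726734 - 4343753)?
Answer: -26358775540/7070487 ≈ -3728.0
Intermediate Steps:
l(y) = y
u = -4/7070487 (u = 4/(-2726734 - 4343753) = 4/(-7070487) = 4*(-1/7070487) = -4/7070487 ≈ -5.6573e-7)
l(466)*(-8) + u = 466*(-8) - 4/7070487 = -3728 - 4/7070487 = -26358775540/7070487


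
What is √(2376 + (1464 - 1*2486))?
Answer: √1354 ≈ 36.797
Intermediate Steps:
√(2376 + (1464 - 1*2486)) = √(2376 + (1464 - 2486)) = √(2376 - 1022) = √1354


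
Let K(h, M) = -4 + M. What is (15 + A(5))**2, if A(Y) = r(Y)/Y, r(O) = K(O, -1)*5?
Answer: 100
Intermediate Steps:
r(O) = -25 (r(O) = (-4 - 1)*5 = -5*5 = -25)
A(Y) = -25/Y
(15 + A(5))**2 = (15 - 25/5)**2 = (15 - 25*1/5)**2 = (15 - 5)**2 = 10**2 = 100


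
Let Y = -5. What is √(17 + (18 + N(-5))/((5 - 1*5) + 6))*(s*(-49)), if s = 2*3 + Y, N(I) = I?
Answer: -49*√690/6 ≈ -214.52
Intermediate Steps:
s = 1 (s = 2*3 - 5 = 6 - 5 = 1)
√(17 + (18 + N(-5))/((5 - 1*5) + 6))*(s*(-49)) = √(17 + (18 - 5)/((5 - 1*5) + 6))*(1*(-49)) = √(17 + 13/((5 - 5) + 6))*(-49) = √(17 + 13/(0 + 6))*(-49) = √(17 + 13/6)*(-49) = √(115/6)*(-49) = (√690/6)*(-49) = -49*√690/6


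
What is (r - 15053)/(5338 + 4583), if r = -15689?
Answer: -30742/9921 ≈ -3.0987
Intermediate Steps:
(r - 15053)/(5338 + 4583) = (-15689 - 15053)/(5338 + 4583) = -30742/9921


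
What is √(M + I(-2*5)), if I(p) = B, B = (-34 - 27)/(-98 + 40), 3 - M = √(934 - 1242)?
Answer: √(13630 - 6728*I*√77)/58 ≈ 3.3214 - 2.642*I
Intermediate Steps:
M = 3 - 2*I*√77 (M = 3 - √(934 - 1242) = 3 - √(-308) = 3 - 2*I*√77 ≈ 3.0 - 17.55*I)
B = 61/58 (B = -61/(-58) = -61*(-1/58) = 61/58 ≈ 1.0517)
I(p) = 61/58
√(M + I(-2*5)) = √((3 - 2*I*√77) + 61/58) = √(235/58 - 2*I*√77)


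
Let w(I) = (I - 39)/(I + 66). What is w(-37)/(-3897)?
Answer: 76/113013 ≈ 0.00067249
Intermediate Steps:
w(I) = (-39 + I)/(66 + I)
w(-37)/(-3897) = ((-39 - 37)/(66 - 37))/(-3897) = (-76/29)*(-1/3897) = ((1/29)*(-76))*(-1/3897) = -76/29*(-1/3897) = 76/113013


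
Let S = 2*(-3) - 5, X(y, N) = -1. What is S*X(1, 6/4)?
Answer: 11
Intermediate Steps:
S = -11 (S = -6 - 5 = -11)
S*X(1, 6/4) = -11*(-1) = 11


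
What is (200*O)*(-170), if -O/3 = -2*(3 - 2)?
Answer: -204000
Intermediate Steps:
O = 6 (O = -(-6)*(3 - 2) = -(-6) = -3*(-2) = 6)
(200*O)*(-170) = (200*6)*(-170) = 1200*(-170) = -204000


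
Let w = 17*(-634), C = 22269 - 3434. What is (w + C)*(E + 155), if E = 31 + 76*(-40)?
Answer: -22994678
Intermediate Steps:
C = 18835
w = -10778
E = -3009 (E = 31 - 3040 = -3009)
(w + C)*(E + 155) = (-10778 + 18835)*(-3009 + 155) = 8057*(-2854) = -22994678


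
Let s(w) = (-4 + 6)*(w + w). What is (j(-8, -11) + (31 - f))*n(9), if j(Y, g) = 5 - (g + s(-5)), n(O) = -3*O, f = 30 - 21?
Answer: -1566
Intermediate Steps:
f = 9
s(w) = 4*w (s(w) = 2*(2*w) = 4*w)
j(Y, g) = 25 - g (j(Y, g) = 5 - (g + 4*(-5)) = 5 - (g - 20) = 5 - (-20 + g) = 5 + (20 - g) = 25 - g)
(j(-8, -11) + (31 - f))*n(9) = ((25 - 1*(-11)) + (31 - 1*9))*(-3*9) = ((25 + 11) + (31 - 9))*(-27) = (36 + 22)*(-27) = 58*(-27) = -1566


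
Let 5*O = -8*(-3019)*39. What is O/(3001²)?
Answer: 941928/45030005 ≈ 0.020918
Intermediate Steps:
O = 941928/5 (O = (-8*(-3019)*39)/5 = (24152*39)/5 = (⅕)*941928 = 941928/5 ≈ 1.8839e+5)
O/(3001²) = 941928/(5*(3001²)) = (941928/5)/9006001 = (941928/5)*(1/9006001) = 941928/45030005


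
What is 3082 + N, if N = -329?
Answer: 2753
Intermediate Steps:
3082 + N = 3082 - 329 = 2753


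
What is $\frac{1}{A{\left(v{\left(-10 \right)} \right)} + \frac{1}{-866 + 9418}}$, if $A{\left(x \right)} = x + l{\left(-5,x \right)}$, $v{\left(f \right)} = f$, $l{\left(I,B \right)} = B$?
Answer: $- \frac{8552}{171039} \approx -0.05$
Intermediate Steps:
$A{\left(x \right)} = 2 x$ ($A{\left(x \right)} = x + x = 2 x$)
$\frac{1}{A{\left(v{\left(-10 \right)} \right)} + \frac{1}{-866 + 9418}} = \frac{1}{2 \left(-10\right) + \frac{1}{-866 + 9418}} = \frac{1}{-20 + \frac{1}{8552}} = \frac{1}{- \frac{171039}{8552}} = - \frac{8552}{171039}$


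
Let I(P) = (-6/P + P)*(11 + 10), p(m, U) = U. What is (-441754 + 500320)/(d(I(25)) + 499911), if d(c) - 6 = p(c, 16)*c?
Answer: 488050/4235303 ≈ 0.11523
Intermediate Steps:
I(P) = -126/P + 21*P (I(P) = (P - 6/P)*21 = -126/P + 21*P)
d(c) = 6 + 16*c
(-441754 + 500320)/(d(I(25)) + 499911) = (-441754 + 500320)/((6 + 16*(-126/25 + 21*25)) + 499911) = 58566/((6 + 16*(-126*1/25 + 525)) + 499911) = 58566/((6 + 16*(-126/25 + 525)) + 499911) = 58566/((6 + 16*(12999/25)) + 499911) = 58566/((6 + 207984/25) + 499911) = 58566/(208134/25 + 499911) = 58566/(12705909/25) = 58566*(25/12705909) = 488050/4235303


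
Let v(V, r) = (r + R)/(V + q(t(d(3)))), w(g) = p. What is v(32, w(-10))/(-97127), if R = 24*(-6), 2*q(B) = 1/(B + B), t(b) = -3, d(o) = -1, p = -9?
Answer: 1836/37199641 ≈ 4.9355e-5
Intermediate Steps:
q(B) = 1/(4*B) (q(B) = 1/(2*(B + B)) = 1/(2*((2*B))) = (1/(2*B))/2 = 1/(4*B))
w(g) = -9
R = -144
v(V, r) = (-144 + r)/(-1/12 + V) (v(V, r) = (r - 144)/(V + (¼)/(-3)) = (-144 + r)/(V + (¼)*(-⅓)) = (-144 + r)/(V - 1/12) = (-144 + r)/(-1/12 + V))
v(32, w(-10))/(-97127) = (12*(-144 - 9)/(-1 + 12*32))/(-97127) = (12*(-153)/(-1 + 384))*(-1/97127) = (12*(-153)/383)*(-1/97127) = (12*(1/383)*(-153))*(-1/97127) = -1836/383*(-1/97127) = 1836/37199641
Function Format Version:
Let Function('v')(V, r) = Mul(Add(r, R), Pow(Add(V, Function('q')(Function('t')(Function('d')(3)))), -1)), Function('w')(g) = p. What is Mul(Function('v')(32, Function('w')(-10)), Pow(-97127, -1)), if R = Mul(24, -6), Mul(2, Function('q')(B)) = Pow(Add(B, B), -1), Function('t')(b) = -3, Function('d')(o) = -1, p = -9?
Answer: Rational(1836, 37199641) ≈ 4.9355e-5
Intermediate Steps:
Function('q')(B) = Mul(Rational(1, 4), Pow(B, -1)) (Function('q')(B) = Mul(Rational(1, 2), Pow(Add(B, B), -1)) = Mul(Rational(1, 2), Pow(Mul(2, B), -1)) = Mul(Rational(1, 2), Mul(Rational(1, 2), Pow(B, -1))) = Mul(Rational(1, 4), Pow(B, -1)))
Function('w')(g) = -9
R = -144
Function('v')(V, r) = Mul(Pow(Add(Rational(-1, 12), V), -1), Add(-144, r)) (Function('v')(V, r) = Mul(Add(r, -144), Pow(Add(V, Mul(Rational(1, 4), Pow(-3, -1))), -1)) = Mul(Add(-144, r), Pow(Add(V, Mul(Rational(1, 4), Rational(-1, 3))), -1)) = Mul(Add(-144, r), Pow(Add(V, Rational(-1, 12)), -1)) = Mul(Add(-144, r), Pow(Add(Rational(-1, 12), V), -1)) = Mul(Pow(Add(Rational(-1, 12), V), -1), Add(-144, r)))
Mul(Function('v')(32, Function('w')(-10)), Pow(-97127, -1)) = Mul(Mul(12, Pow(Add(-1, Mul(12, 32)), -1), Add(-144, -9)), Pow(-97127, -1)) = Mul(Mul(12, Pow(Add(-1, 384), -1), -153), Rational(-1, 97127)) = Mul(Mul(12, Pow(383, -1), -153), Rational(-1, 97127)) = Mul(Mul(12, Rational(1, 383), -153), Rational(-1, 97127)) = Mul(Rational(-1836, 383), Rational(-1, 97127)) = Rational(1836, 37199641)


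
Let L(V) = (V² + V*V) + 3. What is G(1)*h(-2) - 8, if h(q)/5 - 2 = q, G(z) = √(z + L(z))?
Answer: -8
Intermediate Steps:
L(V) = 3 + 2*V² (L(V) = (V² + V²) + 3 = 2*V² + 3 = 3 + 2*V²)
G(z) = √(3 + z + 2*z²) (G(z) = √(z + (3 + 2*z²)) = √(3 + z + 2*z²))
h(q) = 10 + 5*q
G(1)*h(-2) - 8 = √(3 + 1 + 2*1²)*(10 + 5*(-2)) - 8 = √(3 + 1 + 2*1)*(10 - 10) - 8 = √(3 + 1 + 2)*0 - 8 = √6*0 - 8 = 0 - 8 = -8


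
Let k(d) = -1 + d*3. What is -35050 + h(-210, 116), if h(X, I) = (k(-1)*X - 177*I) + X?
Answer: -54952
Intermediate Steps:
k(d) = -1 + 3*d
h(X, I) = -177*I - 3*X (h(X, I) = ((-1 + 3*(-1))*X - 177*I) + X = ((-1 - 3)*X - 177*I) + X = (-4*X - 177*I) + X = (-177*I - 4*X) + X = -177*I - 3*X)
-35050 + h(-210, 116) = -35050 + (-177*116 - 3*(-210)) = -35050 + (-20532 + 630) = -35050 - 19902 = -54952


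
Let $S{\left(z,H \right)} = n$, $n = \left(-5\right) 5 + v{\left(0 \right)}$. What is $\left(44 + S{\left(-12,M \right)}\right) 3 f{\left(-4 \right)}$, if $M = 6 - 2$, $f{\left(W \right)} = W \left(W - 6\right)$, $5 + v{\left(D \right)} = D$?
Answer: $1680$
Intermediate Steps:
$v{\left(D \right)} = -5 + D$
$f{\left(W \right)} = W \left(-6 + W\right)$
$n = -30$ ($n = \left(-5\right) 5 + \left(-5 + 0\right) = -25 - 5 = -30$)
$M = 4$ ($M = 6 - 2 = 4$)
$S{\left(z,H \right)} = -30$
$\left(44 + S{\left(-12,M \right)}\right) 3 f{\left(-4 \right)} = \left(44 - 30\right) 3 \left(- 4 \left(-6 - 4\right)\right) = 14 \cdot 3 \left(\left(-4\right) \left(-10\right)\right) = 14 \cdot 3 \cdot 40 = 14 \cdot 120 = 1680$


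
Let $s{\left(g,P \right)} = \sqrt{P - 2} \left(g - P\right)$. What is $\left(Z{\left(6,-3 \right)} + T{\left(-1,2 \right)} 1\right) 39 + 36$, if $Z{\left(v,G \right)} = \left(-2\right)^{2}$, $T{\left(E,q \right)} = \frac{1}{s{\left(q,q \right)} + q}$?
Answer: $\frac{423}{2} \approx 211.5$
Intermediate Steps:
$s{\left(g,P \right)} = \sqrt{-2 + P} \left(g - P\right)$
$T{\left(E,q \right)} = \frac{1}{q}$ ($T{\left(E,q \right)} = \frac{1}{\sqrt{-2 + q} \left(q - q\right) + q} = \frac{1}{\sqrt{-2 + q} 0 + q} = \frac{1}{0 + q} = \frac{1}{q}$)
$Z{\left(v,G \right)} = 4$
$\left(Z{\left(6,-3 \right)} + T{\left(-1,2 \right)} 1\right) 39 + 36 = \left(4 + \frac{1}{2} \cdot 1\right) 39 + 36 = \left(4 + \frac{1}{2}\right) 39 + 36 = \frac{9}{2} \cdot 39 + 36 = \frac{351}{2} + 36 = \frac{423}{2}$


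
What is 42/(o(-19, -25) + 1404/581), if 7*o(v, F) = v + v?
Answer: -1743/125 ≈ -13.944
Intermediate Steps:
o(v, F) = 2*v/7 (o(v, F) = (v + v)/7 = (2*v)/7 = 2*v/7)
42/(o(-19, -25) + 1404/581) = 42/((2/7)*(-19) + 1404/581) = 42/(-38/7 + 1404*(1/581)) = 42/(-38/7 + 1404/581) = 42/(-250/83) = -83/250*42 = -1743/125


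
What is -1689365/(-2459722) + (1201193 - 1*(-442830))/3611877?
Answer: 10145618129711/8884213318194 ≈ 1.1420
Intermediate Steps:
-1689365/(-2459722) + (1201193 - 1*(-442830))/3611877 = -1689365*(-1/2459722) + (1201193 + 442830)*(1/3611877) = 1689365/2459722 + 1644023*(1/3611877) = 1689365/2459722 + 1644023/3611877 = 10145618129711/8884213318194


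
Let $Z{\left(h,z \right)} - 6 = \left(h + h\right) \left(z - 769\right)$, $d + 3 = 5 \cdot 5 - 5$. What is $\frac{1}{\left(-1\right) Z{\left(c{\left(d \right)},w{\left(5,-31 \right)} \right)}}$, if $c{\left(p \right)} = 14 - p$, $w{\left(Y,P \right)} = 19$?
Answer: $- \frac{1}{4506} \approx -0.00022193$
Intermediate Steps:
$d = 17$ ($d = -3 + \left(5 \cdot 5 - 5\right) = -3 + \left(25 - 5\right) = -3 + 20 = 17$)
$Z{\left(h,z \right)} = 6 + 2 h \left(-769 + z\right)$ ($Z{\left(h,z \right)} = 6 + \left(h + h\right) \left(z - 769\right) = 6 + 2 h \left(-769 + z\right)$)
$\frac{1}{\left(-1\right) Z{\left(c{\left(d \right)},w{\left(5,-31 \right)} \right)}} = \frac{1}{\left(-1\right) \left(6 - 1538 \left(14 - 17\right) + 2 \left(14 - 17\right) 19\right)} = \frac{1}{\left(-1\right) \left(6 - -4614 + 2 \left(-3\right) 19\right)} = \frac{1}{\left(-1\right) \left(6 + 4614 - 114\right)} = \frac{1}{\left(-1\right) 4506} = \frac{1}{-4506} = - \frac{1}{4506}$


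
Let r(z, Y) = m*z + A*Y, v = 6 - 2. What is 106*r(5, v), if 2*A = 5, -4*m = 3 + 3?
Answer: 265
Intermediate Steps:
m = -3/2 (m = -(3 + 3)/4 = -¼*6 = -3/2 ≈ -1.5000)
v = 4
A = 5/2 (A = (½)*5 = 5/2 ≈ 2.5000)
r(z, Y) = -3*z/2 + 5*Y/2
106*r(5, v) = 106*(-3/2*5 + (5/2)*4) = 106*(-15/2 + 10) = 106*(5/2) = 265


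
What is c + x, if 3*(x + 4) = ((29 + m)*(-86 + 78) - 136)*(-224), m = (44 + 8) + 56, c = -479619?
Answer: -1162901/3 ≈ -3.8763e+5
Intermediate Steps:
m = 108 (m = 52 + 56 = 108)
x = 275956/3 (x = -4 + (((29 + 108)*(-86 + 78) - 136)*(-224))/3 = -4 + ((137*(-8) - 136)*(-224))/3 = -4 + ((-1096 - 136)*(-224))/3 = -4 + (-1232*(-224))/3 = -4 + (1/3)*275968 = -4 + 275968/3 = 275956/3 ≈ 91985.)
c + x = -479619 + 275956/3 = -1162901/3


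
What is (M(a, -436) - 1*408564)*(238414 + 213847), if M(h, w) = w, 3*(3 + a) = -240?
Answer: -184974749000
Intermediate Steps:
a = -83 (a = -3 + (⅓)*(-240) = -3 - 80 = -83)
(M(a, -436) - 1*408564)*(238414 + 213847) = (-436 - 1*408564)*(238414 + 213847) = (-436 - 408564)*452261 = -409000*452261 = -184974749000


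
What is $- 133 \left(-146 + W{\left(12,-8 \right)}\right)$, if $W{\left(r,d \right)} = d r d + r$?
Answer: $-84322$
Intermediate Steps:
$W{\left(r,d \right)} = r + r d^{2}$ ($W{\left(r,d \right)} = r d^{2} + r = r + r d^{2}$)
$- 133 \left(-146 + W{\left(12,-8 \right)}\right) = - 133 \left(-146 + 12 \left(1 + \left(-8\right)^{2}\right)\right) = - 133 \left(-146 + 12 \left(1 + 64\right)\right) = - 133 \left(-146 + 12 \cdot 65\right) = - 133 \left(-146 + 780\right) = \left(-133\right) 634 = -84322$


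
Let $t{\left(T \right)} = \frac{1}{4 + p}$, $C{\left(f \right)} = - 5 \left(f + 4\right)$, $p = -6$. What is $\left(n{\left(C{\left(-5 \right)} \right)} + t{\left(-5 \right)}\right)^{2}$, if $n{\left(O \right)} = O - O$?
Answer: $\frac{1}{4} \approx 0.25$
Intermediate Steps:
$C{\left(f \right)} = -20 - 5 f$ ($C{\left(f \right)} = - 5 \left(4 + f\right) = -20 - 5 f$)
$n{\left(O \right)} = 0$
$t{\left(T \right)} = - \frac{1}{2}$ ($t{\left(T \right)} = \frac{1}{4 - 6} = \frac{1}{-2} = - \frac{1}{2}$)
$\left(n{\left(C{\left(-5 \right)} \right)} + t{\left(-5 \right)}\right)^{2} = \left(0 - \frac{1}{2}\right)^{2} = \left(- \frac{1}{2}\right)^{2} = \frac{1}{4}$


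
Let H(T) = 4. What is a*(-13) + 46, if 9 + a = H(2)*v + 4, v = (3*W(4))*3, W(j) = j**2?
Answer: -7377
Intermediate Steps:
v = 144 (v = (3*4**2)*3 = (3*16)*3 = 48*3 = 144)
a = 571 (a = -9 + (4*144 + 4) = -9 + (576 + 4) = -9 + 580 = 571)
a*(-13) + 46 = 571*(-13) + 46 = -7423 + 46 = -7377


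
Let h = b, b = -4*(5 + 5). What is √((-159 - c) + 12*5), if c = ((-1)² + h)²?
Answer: 18*I*√5 ≈ 40.249*I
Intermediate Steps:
b = -40 (b = -4*10 = -40)
h = -40
c = 1521 (c = ((-1)² - 40)² = (1 - 40)² = (-39)² = 1521)
√((-159 - c) + 12*5) = √((-159 - 1*1521) + 12*5) = √((-159 - 1521) + 60) = √(-1680 + 60) = √(-1620) = 18*I*√5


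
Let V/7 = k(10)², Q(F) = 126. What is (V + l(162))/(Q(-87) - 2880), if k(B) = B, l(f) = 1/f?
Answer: -113401/446148 ≈ -0.25418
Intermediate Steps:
V = 700 (V = 7*10² = 7*100 = 700)
(V + l(162))/(Q(-87) - 2880) = (700 + 1/162)/(126 - 2880) = (700 + 1/162)/(-2754) = (113401/162)*(-1/2754) = -113401/446148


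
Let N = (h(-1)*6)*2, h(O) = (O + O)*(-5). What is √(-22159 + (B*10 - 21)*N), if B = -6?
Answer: I*√31879 ≈ 178.55*I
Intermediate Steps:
h(O) = -10*O (h(O) = (2*O)*(-5) = -10*O)
N = 120 (N = (-10*(-1)*6)*2 = (10*6)*2 = 60*2 = 120)
√(-22159 + (B*10 - 21)*N) = √(-22159 + (-6*10 - 21)*120) = √(-22159 + (-60 - 21)*120) = √(-22159 - 81*120) = √(-22159 - 9720) = √(-31879) = I*√31879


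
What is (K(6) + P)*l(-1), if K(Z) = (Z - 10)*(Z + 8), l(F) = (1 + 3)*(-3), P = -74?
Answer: 1560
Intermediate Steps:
l(F) = -12 (l(F) = 4*(-3) = -12)
K(Z) = (-10 + Z)*(8 + Z)
(K(6) + P)*l(-1) = ((-80 + 6**2 - 2*6) - 74)*(-12) = ((-80 + 36 - 12) - 74)*(-12) = (-56 - 74)*(-12) = -130*(-12) = 1560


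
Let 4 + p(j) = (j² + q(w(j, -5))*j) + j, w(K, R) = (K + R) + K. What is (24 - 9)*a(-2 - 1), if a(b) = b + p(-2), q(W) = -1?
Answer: -45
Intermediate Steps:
w(K, R) = R + 2*K
p(j) = -4 + j² (p(j) = -4 + ((j² - j) + j) = -4 + j²)
a(b) = b (a(b) = b + (-4 + (-2)²) = b + (-4 + 4) = b + 0 = b)
(24 - 9)*a(-2 - 1) = (24 - 9)*(-2 - 1) = 15*(-3) = -45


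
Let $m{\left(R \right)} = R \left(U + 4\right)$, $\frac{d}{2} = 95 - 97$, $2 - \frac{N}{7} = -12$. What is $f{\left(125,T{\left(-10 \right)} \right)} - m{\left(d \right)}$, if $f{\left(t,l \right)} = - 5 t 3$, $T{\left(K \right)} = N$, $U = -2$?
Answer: $-1867$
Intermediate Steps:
$N = 98$ ($N = 14 - -84 = 14 + 84 = 98$)
$T{\left(K \right)} = 98$
$d = -4$ ($d = 2 \left(95 - 97\right) = 2 \left(-2\right) = -4$)
$m{\left(R \right)} = 2 R$ ($m{\left(R \right)} = R \left(-2 + 4\right) = R 2 = 2 R$)
$f{\left(t,l \right)} = - 15 t$
$f{\left(125,T{\left(-10 \right)} \right)} - m{\left(d \right)} = \left(-15\right) 125 - 2 \left(-4\right) = -1875 - -8 = -1875 + 8 = -1867$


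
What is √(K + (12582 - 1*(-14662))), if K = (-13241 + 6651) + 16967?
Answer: √37621 ≈ 193.96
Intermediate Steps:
K = 10377 (K = -6590 + 16967 = 10377)
√(K + (12582 - 1*(-14662))) = √(10377 + (12582 - 1*(-14662))) = √(10377 + (12582 + 14662)) = √(10377 + 27244) = √37621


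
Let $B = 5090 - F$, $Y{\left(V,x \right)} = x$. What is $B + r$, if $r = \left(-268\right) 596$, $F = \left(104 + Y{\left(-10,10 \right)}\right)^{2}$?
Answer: $-167634$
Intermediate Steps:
$F = 12996$ ($F = \left(104 + 10\right)^{2} = 114^{2} = 12996$)
$r = -159728$
$B = -7906$ ($B = 5090 - 12996 = -7906$)
$B + r = -7906 - 159728 = -167634$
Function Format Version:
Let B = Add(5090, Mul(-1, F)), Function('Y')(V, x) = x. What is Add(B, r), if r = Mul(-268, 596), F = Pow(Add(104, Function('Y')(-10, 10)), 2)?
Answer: -167634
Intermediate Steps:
F = 12996 (F = Pow(Add(104, 10), 2) = Pow(114, 2) = 12996)
r = -159728
B = -7906 (B = Add(5090, Mul(-1, 12996)) = Add(5090, -12996) = -7906)
Add(B, r) = Add(-7906, -159728) = -167634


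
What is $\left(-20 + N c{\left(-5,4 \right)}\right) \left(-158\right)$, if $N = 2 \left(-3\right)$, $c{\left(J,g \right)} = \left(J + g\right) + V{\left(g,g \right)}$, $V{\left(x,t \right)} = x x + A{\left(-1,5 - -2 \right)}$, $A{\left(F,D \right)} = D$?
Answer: $24016$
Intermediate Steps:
$V{\left(x,t \right)} = 7 + x^{2}$ ($V{\left(x,t \right)} = x x + \left(5 - -2\right) = x^{2} + \left(5 + 2\right) = x^{2} + 7 = 7 + x^{2}$)
$c{\left(J,g \right)} = 7 + J + g + g^{2}$ ($c{\left(J,g \right)} = \left(J + g\right) + \left(7 + g^{2}\right) = 7 + J + g + g^{2}$)
$N = -6$
$\left(-20 + N c{\left(-5,4 \right)}\right) \left(-158\right) = \left(-20 - 6 \left(7 - 5 + 4 + 4^{2}\right)\right) \left(-158\right) = \left(-20 - 6 \left(7 - 5 + 4 + 16\right)\right) \left(-158\right) = \left(-20 - 132\right) \left(-158\right) = \left(-152\right) \left(-158\right) = 24016$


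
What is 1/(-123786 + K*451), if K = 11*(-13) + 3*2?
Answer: -1/185573 ≈ -5.3887e-6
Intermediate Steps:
K = -137 (K = -143 + 6 = -137)
1/(-123786 + K*451) = 1/(-123786 - 137*451) = 1/(-123786 - 61787) = 1/(-185573) = -1/185573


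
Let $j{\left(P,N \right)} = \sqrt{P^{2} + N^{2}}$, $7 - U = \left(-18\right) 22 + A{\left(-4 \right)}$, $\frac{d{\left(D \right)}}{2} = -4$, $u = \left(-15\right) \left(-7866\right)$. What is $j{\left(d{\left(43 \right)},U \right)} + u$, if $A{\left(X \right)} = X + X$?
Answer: $117990 + \sqrt{168985} \approx 1.184 \cdot 10^{5}$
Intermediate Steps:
$u = 117990$
$A{\left(X \right)} = 2 X$
$d{\left(D \right)} = -8$ ($d{\left(D \right)} = 2 \left(-4\right) = -8$)
$U = 411$ ($U = 7 - \left(\left(-18\right) 22 + 2 \left(-4\right)\right) = 7 - \left(-396 - 8\right) = 7 - -404 = 7 + 404 = 411$)
$j{\left(P,N \right)} = \sqrt{N^{2} + P^{2}}$
$j{\left(d{\left(43 \right)},U \right)} + u = \sqrt{411^{2} + \left(-8\right)^{2}} + 117990 = \sqrt{168921 + 64} + 117990 = \sqrt{168985} + 117990 = 117990 + \sqrt{168985}$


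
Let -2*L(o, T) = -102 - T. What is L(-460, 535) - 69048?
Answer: -137459/2 ≈ -68730.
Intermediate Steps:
L(o, T) = 51 + T/2 (L(o, T) = -(-102 - T)/2 = 51 + T/2)
L(-460, 535) - 69048 = (51 + (½)*535) - 69048 = (51 + 535/2) - 69048 = 637/2 - 69048 = -137459/2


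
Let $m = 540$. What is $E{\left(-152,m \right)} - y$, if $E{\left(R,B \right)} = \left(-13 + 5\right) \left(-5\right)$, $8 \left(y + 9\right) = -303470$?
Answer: $\frac{151931}{4} \approx 37983.0$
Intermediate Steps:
$y = - \frac{151771}{4}$ ($y = -9 + \frac{1}{8} \left(-303470\right) = -9 - \frac{151735}{4} = - \frac{151771}{4} \approx -37943.0$)
$E{\left(R,B \right)} = 40$ ($E{\left(R,B \right)} = \left(-8\right) \left(-5\right) = 40$)
$E{\left(-152,m \right)} - y = 40 - - \frac{151771}{4} = 40 + \frac{151771}{4} = \frac{151931}{4}$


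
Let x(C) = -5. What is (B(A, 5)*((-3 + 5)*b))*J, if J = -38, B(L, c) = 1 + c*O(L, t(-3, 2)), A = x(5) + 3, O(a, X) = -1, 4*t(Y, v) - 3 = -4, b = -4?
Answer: -1216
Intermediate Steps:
t(Y, v) = -¼ (t(Y, v) = ¾ + (¼)*(-4) = ¾ - 1 = -¼)
A = -2 (A = -5 + 3 = -2)
B(L, c) = 1 - c (B(L, c) = 1 + c*(-1) = 1 - c)
(B(A, 5)*((-3 + 5)*b))*J = ((1 - 1*5)*((-3 + 5)*(-4)))*(-38) = ((1 - 5)*(2*(-4)))*(-38) = -4*(-8)*(-38) = 32*(-38) = -1216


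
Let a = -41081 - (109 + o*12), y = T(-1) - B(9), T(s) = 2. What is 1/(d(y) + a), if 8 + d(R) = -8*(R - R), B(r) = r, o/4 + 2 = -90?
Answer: -1/36782 ≈ -2.7187e-5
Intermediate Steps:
o = -368 (o = -8 + 4*(-90) = -8 - 360 = -368)
y = -7 (y = 2 - 1*9 = 2 - 9 = -7)
a = -36774 (a = -41081 - (109 - 368*12) = -41081 - (109 - 4416) = -41081 - 1*(-4307) = -41081 + 4307 = -36774)
d(R) = -8 (d(R) = -8 - 8*(R - R) = -8 - 8*0 = -8 + 0 = -8)
1/(d(y) + a) = 1/(-8 - 36774) = 1/(-36782) = -1/36782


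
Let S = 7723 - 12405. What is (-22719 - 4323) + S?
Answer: -31724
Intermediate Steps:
S = -4682
(-22719 - 4323) + S = (-22719 - 4323) - 4682 = -27042 - 4682 = -31724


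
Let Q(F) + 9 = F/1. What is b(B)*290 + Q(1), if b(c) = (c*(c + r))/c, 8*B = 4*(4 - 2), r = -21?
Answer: -5808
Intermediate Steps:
Q(F) = -9 + F (Q(F) = -9 + F/1 = -9 + F*1 = -9 + F)
B = 1 (B = (4*(4 - 2))/8 = (4*2)/8 = (⅛)*8 = 1)
b(c) = -21 + c (b(c) = (c*(c - 21))/c = (c*(-21 + c))/c = -21 + c)
b(B)*290 + Q(1) = (-21 + 1)*290 + (-9 + 1) = -20*290 - 8 = -5800 - 8 = -5808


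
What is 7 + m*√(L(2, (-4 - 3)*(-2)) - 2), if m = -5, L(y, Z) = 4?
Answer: 7 - 5*√2 ≈ -0.071068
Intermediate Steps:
7 + m*√(L(2, (-4 - 3)*(-2)) - 2) = 7 - 5*√(4 - 2) = 7 - 5*√2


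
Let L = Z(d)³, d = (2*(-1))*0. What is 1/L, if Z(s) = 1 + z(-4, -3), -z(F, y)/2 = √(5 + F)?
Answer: -1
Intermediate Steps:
z(F, y) = -2*√(5 + F)
d = 0 (d = -2*0 = 0)
Z(s) = -1 (Z(s) = 1 - 2*√(5 - 4) = 1 - 2*√1 = 1 - 2*1 = 1 - 2 = -1)
L = -1 (L = (-1)³ = -1)
1/L = 1/(-1) = -1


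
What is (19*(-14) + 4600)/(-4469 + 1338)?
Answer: -4334/3131 ≈ -1.3842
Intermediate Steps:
(19*(-14) + 4600)/(-4469 + 1338) = (-266 + 4600)/(-3131) = 4334*(-1/3131) = -4334/3131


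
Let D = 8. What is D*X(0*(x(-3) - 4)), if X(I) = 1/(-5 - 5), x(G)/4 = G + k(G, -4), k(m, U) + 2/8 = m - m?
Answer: -⅘ ≈ -0.80000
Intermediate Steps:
k(m, U) = -¼ (k(m, U) = -¼ + (m - m) = -¼ + 0 = -¼)
x(G) = -1 + 4*G (x(G) = 4*(G - ¼) = 4*(-¼ + G) = -1 + 4*G)
X(I) = -⅒ (X(I) = 1/(-10) = -⅒)
D*X(0*(x(-3) - 4)) = 8*(-⅒) = -⅘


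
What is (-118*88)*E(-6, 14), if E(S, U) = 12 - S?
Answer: -186912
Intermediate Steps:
(-118*88)*E(-6, 14) = (-118*88)*(12 - 1*(-6)) = -10384*(12 + 6) = -10384*18 = -186912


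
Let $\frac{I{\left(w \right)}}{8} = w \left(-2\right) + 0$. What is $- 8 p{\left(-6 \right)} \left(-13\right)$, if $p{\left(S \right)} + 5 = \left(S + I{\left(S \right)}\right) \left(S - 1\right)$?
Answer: $-66040$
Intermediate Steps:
$I{\left(w \right)} = - 16 w$ ($I{\left(w \right)} = 8 \left(w \left(-2\right) + 0\right) = 8 \left(- 2 w + 0\right) = 8 \left(- 2 w\right) = - 16 w$)
$p{\left(S \right)} = -5 - 15 S \left(-1 + S\right)$ ($p{\left(S \right)} = -5 + \left(S - 16 S\right) \left(S - 1\right) = -5 + - 15 S \left(-1 + S\right) = -5 - 15 S \left(-1 + S\right)$)
$- 8 p{\left(-6 \right)} \left(-13\right) = - 8 \left(-5 - 15 \left(-6\right)^{2} + 15 \left(-6\right)\right) \left(-13\right) = - 8 \left(-5 - 540 - 90\right) \left(-13\right) = \left(-8\right) \left(-635\right) \left(-13\right) = 5080 \left(-13\right) = -66040$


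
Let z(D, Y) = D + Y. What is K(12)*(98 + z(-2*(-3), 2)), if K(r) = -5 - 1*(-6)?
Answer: 106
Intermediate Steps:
K(r) = 1 (K(r) = -5 + 6 = 1)
K(12)*(98 + z(-2*(-3), 2)) = 1*(98 + (-2*(-3) + 2)) = 1*(98 + (6 + 2)) = 1*(98 + 8) = 1*106 = 106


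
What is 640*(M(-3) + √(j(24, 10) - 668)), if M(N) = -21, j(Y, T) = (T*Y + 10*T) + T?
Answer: -13440 + 640*I*√318 ≈ -13440.0 + 11413.0*I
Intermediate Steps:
j(Y, T) = 11*T + T*Y (j(Y, T) = (10*T + T*Y) + T = 11*T + T*Y)
640*(M(-3) + √(j(24, 10) - 668)) = 640*(-21 + √(10*(11 + 24) - 668)) = 640*(-21 + √(10*35 - 668)) = 640*(-21 + √(350 - 668)) = 640*(-21 + √(-318)) = 640*(-21 + I*√318) = -13440 + 640*I*√318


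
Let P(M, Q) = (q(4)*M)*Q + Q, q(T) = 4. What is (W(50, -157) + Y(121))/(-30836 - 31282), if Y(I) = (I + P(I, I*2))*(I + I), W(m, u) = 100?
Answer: -2030923/4437 ≈ -457.72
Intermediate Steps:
P(M, Q) = Q + 4*M*Q (P(M, Q) = (4*M)*Q + Q = 4*M*Q + Q = Q + 4*M*Q)
Y(I) = 2*I*(I + 2*I*(1 + 4*I)) (Y(I) = (I + (I*2)*(1 + 4*I))*(I + I) = (I + (2*I)*(1 + 4*I))*(2*I) = (I + 2*I*(1 + 4*I))*(2*I) = 2*I*(I + 2*I*(1 + 4*I)))
(W(50, -157) + Y(121))/(-30836 - 31282) = (100 + 121²*(6 + 16*121))/(-30836 - 31282) = (100 + 14641*(6 + 1936))/(-62118) = (100 + 14641*1942)*(-1/62118) = (100 + 28432822)*(-1/62118) = 28432922*(-1/62118) = -2030923/4437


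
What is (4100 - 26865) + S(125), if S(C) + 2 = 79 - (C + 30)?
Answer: -22843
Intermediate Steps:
S(C) = 47 - C (S(C) = -2 + (79 - (C + 30)) = -2 + (79 - (30 + C)) = -2 + (79 + (-30 - C)) = -2 + (49 - C) = 47 - C)
(4100 - 26865) + S(125) = (4100 - 26865) + (47 - 1*125) = -22765 + (47 - 125) = -22765 - 78 = -22843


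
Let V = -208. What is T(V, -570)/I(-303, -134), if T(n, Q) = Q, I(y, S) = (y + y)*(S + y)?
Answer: -5/2323 ≈ -0.0021524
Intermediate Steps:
I(y, S) = 2*y*(S + y) (I(y, S) = (2*y)*(S + y) = 2*y*(S + y))
T(V, -570)/I(-303, -134) = -570*(-1/(606*(-134 - 303))) = -570/(2*(-303)*(-437)) = -570/264822 = -570*1/264822 = -5/2323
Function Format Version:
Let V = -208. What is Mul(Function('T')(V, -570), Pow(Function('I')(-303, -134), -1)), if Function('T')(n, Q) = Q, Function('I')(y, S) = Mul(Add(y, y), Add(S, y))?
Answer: Rational(-5, 2323) ≈ -0.0021524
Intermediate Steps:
Function('I')(y, S) = Mul(2, y, Add(S, y)) (Function('I')(y, S) = Mul(Mul(2, y), Add(S, y)) = Mul(2, y, Add(S, y)))
Mul(Function('T')(V, -570), Pow(Function('I')(-303, -134), -1)) = Mul(-570, Pow(Mul(2, -303, Add(-134, -303)), -1)) = Mul(-570, Pow(Mul(2, -303, -437), -1)) = Mul(-570, Pow(264822, -1)) = Mul(-570, Rational(1, 264822)) = Rational(-5, 2323)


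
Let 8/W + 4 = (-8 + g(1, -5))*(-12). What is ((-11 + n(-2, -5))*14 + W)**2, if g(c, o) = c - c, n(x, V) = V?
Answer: 26522500/529 ≈ 50137.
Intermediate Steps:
g(c, o) = 0
W = 2/23 (W = 8/(-4 + (-8 + 0)*(-12)) = 8/(-4 - 8*(-12)) = 8/(-4 + 96) = 8/92 = 8*(1/92) = 2/23 ≈ 0.086957)
((-11 + n(-2, -5))*14 + W)**2 = ((-11 - 5)*14 + 2/23)**2 = (-16*14 + 2/23)**2 = (-224 + 2/23)**2 = (-5150/23)**2 = 26522500/529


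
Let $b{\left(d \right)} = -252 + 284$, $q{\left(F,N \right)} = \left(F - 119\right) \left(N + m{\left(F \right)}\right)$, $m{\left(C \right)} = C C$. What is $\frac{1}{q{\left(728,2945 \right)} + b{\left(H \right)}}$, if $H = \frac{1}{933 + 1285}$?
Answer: $\frac{1}{324553793} \approx 3.0812 \cdot 10^{-9}$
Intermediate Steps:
$m{\left(C \right)} = C^{2}$
$q{\left(F,N \right)} = \left(-119 + F\right) \left(N + F^{2}\right)$ ($q{\left(F,N \right)} = \left(F - 119\right) \left(N + F^{2}\right) = \left(-119 + F\right) \left(N + F^{2}\right)$)
$H = \frac{1}{2218} \approx 0.00045086$
$b{\left(d \right)} = 32$
$\frac{1}{q{\left(728,2945 \right)} + b{\left(H \right)}} = \frac{1}{\left(728^{3} - 350455 - 119 \cdot 728^{2} + 728 \cdot 2945\right) + 32} = \frac{1}{\left(385828352 - 350455 - 63068096 + 2143960\right) + 32} = \frac{1}{324553761 + 32} = \frac{1}{324553793}$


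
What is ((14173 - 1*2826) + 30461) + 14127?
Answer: 55935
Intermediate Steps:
((14173 - 1*2826) + 30461) + 14127 = ((14173 - 2826) + 30461) + 14127 = (11347 + 30461) + 14127 = 41808 + 14127 = 55935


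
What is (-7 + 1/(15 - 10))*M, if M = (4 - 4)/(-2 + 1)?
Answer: 0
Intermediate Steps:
M = 0 (M = 0/(-1) = 0*(-1) = 0)
(-7 + 1/(15 - 10))*M = (-7 + 1/(15 - 10))*0 = (-7 + 1/5)*0 = (-7 + ⅕)*0 = -34/5*0 = 0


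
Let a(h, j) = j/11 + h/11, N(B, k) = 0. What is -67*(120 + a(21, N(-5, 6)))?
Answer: -89847/11 ≈ -8167.9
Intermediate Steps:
a(h, j) = h/11 + j/11 (a(h, j) = j*(1/11) + h*(1/11) = j/11 + h/11 = h/11 + j/11)
-67*(120 + a(21, N(-5, 6))) = -67*(120 + ((1/11)*21 + (1/11)*0)) = -67*(120 + (21/11 + 0)) = -67*(120 + 21/11) = -67*1341/11 = -89847/11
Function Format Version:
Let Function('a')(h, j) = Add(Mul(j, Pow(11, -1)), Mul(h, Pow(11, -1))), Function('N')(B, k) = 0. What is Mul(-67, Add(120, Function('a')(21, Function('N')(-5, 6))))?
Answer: Rational(-89847, 11) ≈ -8167.9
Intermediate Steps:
Function('a')(h, j) = Add(Mul(Rational(1, 11), h), Mul(Rational(1, 11), j)) (Function('a')(h, j) = Add(Mul(j, Rational(1, 11)), Mul(h, Rational(1, 11))) = Add(Mul(Rational(1, 11), j), Mul(Rational(1, 11), h)) = Add(Mul(Rational(1, 11), h), Mul(Rational(1, 11), j)))
Mul(-67, Add(120, Function('a')(21, Function('N')(-5, 6)))) = Mul(-67, Add(120, Add(Mul(Rational(1, 11), 21), Mul(Rational(1, 11), 0)))) = Mul(-67, Add(120, Add(Rational(21, 11), 0))) = Mul(-67, Add(120, Rational(21, 11))) = Mul(-67, Rational(1341, 11)) = Rational(-89847, 11)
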